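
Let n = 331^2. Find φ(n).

109230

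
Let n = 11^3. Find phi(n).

φ(11^3) = 11^3 − 11^2 = 1331 − 121 = 1210.

1210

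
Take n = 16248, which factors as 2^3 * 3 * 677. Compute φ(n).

φ(16248) = 16248 · (1 − 1/2) · (1 − 1/3) · (1 − 1/677)
       = 16248 · 1352/4062 = 5408.

5408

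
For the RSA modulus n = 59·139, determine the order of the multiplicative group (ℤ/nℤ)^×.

φ(n) = (p − 1)(q − 1) = (59−1)(139−1) = 58·138 = 8004.

8004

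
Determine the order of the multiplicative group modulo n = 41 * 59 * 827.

φ(41) = 41 − 1 = 40.
φ(59) = 59 − 1 = 58.
φ(827) = 827 − 1 = 826.
Since φ is multiplicative, φ(2000513) = 40 · 58 · 826 = 1916320.

1916320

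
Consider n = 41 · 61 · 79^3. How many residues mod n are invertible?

1168315200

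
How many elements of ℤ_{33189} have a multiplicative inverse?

33189 = 3 · 13 · 23 · 37.
φ(3) = 3 − 1 = 2.
φ(13) = 13 − 1 = 12.
φ(23) = 23 − 1 = 22.
φ(37) = 37 − 1 = 36.
Since φ is multiplicative, φ(33189) = 2 · 12 · 22 · 36 = 19008.

19008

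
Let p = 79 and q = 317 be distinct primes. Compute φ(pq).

24648

For distinct primes, φ(pq) = (p−1)(q−1) = 78 × 316 = 24648.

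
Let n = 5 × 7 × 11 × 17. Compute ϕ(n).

3840

φ(6545) = 6545 · (1 − 1/5) · (1 − 1/7) · (1 − 1/11) · (1 − 1/17)
       = 6545 · 3840/6545 = 3840.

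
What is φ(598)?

First factor: 598 = 2 · 13 · 23.
φ(2) = 2 − 1 = 1.
φ(13) = 13 − 1 = 12.
φ(23) = 23 − 1 = 22.
Multiply: 1 · 12 · 22 = 264.

264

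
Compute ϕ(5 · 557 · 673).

1494528

φ(5) = 5 − 1 = 4.
φ(557) = 557 − 1 = 556.
φ(673) = 673 − 1 = 672.
Multiply: 4 · 556 · 672 = 1494528.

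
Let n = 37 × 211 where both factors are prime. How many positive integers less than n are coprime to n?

φ(pq) = (p−1)(q−1) = 36 · 210 = 7560.

7560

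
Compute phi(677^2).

φ(677^2) = 677^1·(677−1) = 677·676 = 457652.

457652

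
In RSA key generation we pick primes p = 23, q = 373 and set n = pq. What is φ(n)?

8184

φ(pq) = (p−1)(q−1) = 22 · 372 = 8184.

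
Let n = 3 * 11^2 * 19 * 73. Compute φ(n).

285120

φ(503481) = 503481 · (1 − 1/3) · (1 − 1/11) · (1 − 1/19) · (1 − 1/73)
       = 503481 · 25920/45771 = 285120.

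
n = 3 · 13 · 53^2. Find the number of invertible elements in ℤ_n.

φ(3) = 3 − 1 = 2.
φ(13) = 13 − 1 = 12.
φ(53^2) = 53^2 − 53^1 = 2809 − 53 = 2756.
Multiply: 2 · 12 · 2756 = 66144.

66144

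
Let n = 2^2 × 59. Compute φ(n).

φ(236) = 236 · (1 − 1/2) · (1 − 1/59)
       = 236 · 58/118 = 116.

116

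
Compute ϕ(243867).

Factor 243867: 243867 = 3 · 13^3 · 37.
φ(243867) = 243867 · (1 − 1/3) · (1 − 1/13) · (1 − 1/37)
       = 243867 · 864/1443 = 146016.

146016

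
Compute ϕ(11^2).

110

φ(121) = 121 · (1 − 1/11)
       = 121 · 10/11 = 110.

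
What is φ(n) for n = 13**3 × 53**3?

φ(13^3) = 13^2·(13−1) = 169·12 = 2028.
φ(53^3) = 53^2·(53−1) = 2809·52 = 146068.
Since φ is multiplicative, φ(327082769) = 2028 · 146068 = 296225904.

296225904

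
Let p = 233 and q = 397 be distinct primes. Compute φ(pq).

91872

φ(n) = (p − 1)(q − 1) = (233−1)(397−1) = 232·396 = 91872.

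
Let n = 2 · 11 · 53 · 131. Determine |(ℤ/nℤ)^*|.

φ(2) = 2 − 1 = 1.
φ(11) = 11 − 1 = 10.
φ(53) = 53 − 1 = 52.
φ(131) = 131 − 1 = 130.
φ(152746) = 1 × 10 × 52 × 130 = 67600.

67600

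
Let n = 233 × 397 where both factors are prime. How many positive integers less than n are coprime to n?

φ(pq) = (p−1)(q−1) = 232 · 396 = 91872.

91872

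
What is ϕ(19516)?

7680

Prime factorization: 19516 = 2^2 × 7 × 17 × 41.
φ(19516) = 19516 · (1 − 1/2) · (1 − 1/7) · (1 − 1/17) · (1 − 1/41)
       = 19516 · 3840/9758 = 7680.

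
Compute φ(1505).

1008

Prime factorization: 1505 = 5 * 7 * 43.
φ(5) = 5 − 1 = 4.
φ(7) = 7 − 1 = 6.
φ(43) = 43 − 1 = 42.
φ(1505) = 4 × 6 × 42 = 1008.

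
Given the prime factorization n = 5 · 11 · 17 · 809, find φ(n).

φ(756415) = 756415 · (1 − 1/5) · (1 − 1/11) · (1 − 1/17) · (1 − 1/809)
       = 756415 · 517120/756415 = 517120.

517120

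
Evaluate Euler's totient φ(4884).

1440

4884 = 2^2 · 3 · 11 · 37.
φ(4884) = 4884 · (1 − 1/2) · (1 − 1/3) · (1 − 1/11) · (1 − 1/37)
       = 4884 · 720/2442 = 1440.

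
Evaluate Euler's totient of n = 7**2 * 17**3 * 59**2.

664579776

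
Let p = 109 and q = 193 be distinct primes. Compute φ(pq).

20736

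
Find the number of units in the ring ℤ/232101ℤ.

138240

232101 = 3**2 · 17 · 37 · 41.
φ(232101) = 232101 · (1 − 1/3) · (1 − 1/17) · (1 − 1/37) · (1 − 1/41)
       = 232101 · 46080/77367 = 138240.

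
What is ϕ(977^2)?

φ(954529) = 954529 · (1 − 1/977)
       = 954529 · 976/977 = 953552.

953552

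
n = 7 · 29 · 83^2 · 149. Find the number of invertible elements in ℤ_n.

169224384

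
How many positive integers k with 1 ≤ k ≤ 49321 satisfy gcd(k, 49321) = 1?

49321 = 31 · 37 · 43.
φ(49321) = 49321 · (1 − 1/31) · (1 − 1/37) · (1 − 1/43)
       = 49321 · 45360/49321 = 45360.

45360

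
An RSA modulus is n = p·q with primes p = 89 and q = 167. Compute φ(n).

φ(n) = (p − 1)(q − 1) = (89−1)(167−1) = 88·166 = 14608.

14608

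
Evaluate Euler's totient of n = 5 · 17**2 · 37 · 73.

2820096

φ(3902945) = 3902945 · (1 − 1/5) · (1 − 1/17) · (1 − 1/37) · (1 − 1/73)
       = 3902945 · 165888/229585 = 2820096.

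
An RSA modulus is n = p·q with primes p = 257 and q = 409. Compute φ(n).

φ(pq) = (p−1)(q−1) = 256 · 408 = 104448.

104448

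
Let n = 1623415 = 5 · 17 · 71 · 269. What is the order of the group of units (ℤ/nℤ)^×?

1200640

φ(5) = 5 − 1 = 4.
φ(17) = 17 − 1 = 16.
φ(71) = 71 − 1 = 70.
φ(269) = 269 − 1 = 268.
φ(1623415) = 4 × 16 × 70 × 268 = 1200640.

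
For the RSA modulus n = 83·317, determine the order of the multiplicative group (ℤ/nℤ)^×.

For distinct primes, φ(pq) = (p−1)(q−1) = 82 × 316 = 25912.

25912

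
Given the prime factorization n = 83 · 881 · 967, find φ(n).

φ(70709941) = 70709941 · (1 − 1/83) · (1 − 1/881) · (1 − 1/967)
       = 70709941 · 69706560/70709941 = 69706560.

69706560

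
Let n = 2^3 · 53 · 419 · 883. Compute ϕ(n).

76684608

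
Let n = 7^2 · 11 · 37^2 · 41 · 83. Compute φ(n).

1834963200

φ(2511043073) = 2511043073 · (1 − 1/7) · (1 − 1/11) · (1 − 1/37) · (1 − 1/41) · (1 − 1/83)
       = 2511043073 · 7084800/9695147 = 1834963200.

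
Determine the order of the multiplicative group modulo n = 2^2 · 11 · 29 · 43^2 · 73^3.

φ(917817144508) = 917817144508 · (1 − 1/2) · (1 − 1/11) · (1 − 1/29) · (1 − 1/43) · (1 − 1/73)
       = 917817144508 · 846720/2002682 = 388046695680.

388046695680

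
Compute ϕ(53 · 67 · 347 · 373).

φ(53) = 53 − 1 = 52.
φ(67) = 67 − 1 = 66.
φ(347) = 347 − 1 = 346.
φ(373) = 373 − 1 = 372.
φ(459609481) = 52 × 66 × 346 × 372 = 441739584.

441739584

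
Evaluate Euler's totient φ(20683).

20683 = 13 * 37 * 43.
φ(20683) = 20683 · (1 − 1/13) · (1 − 1/37) · (1 − 1/43)
       = 20683 · 18144/20683 = 18144.

18144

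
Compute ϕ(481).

432

481 = 13 × 37.
φ(481) = 481 · (1 − 1/13) · (1 − 1/37)
       = 481 · 432/481 = 432.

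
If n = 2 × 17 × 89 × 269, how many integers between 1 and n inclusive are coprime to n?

φ(2) = 2 − 1 = 1.
φ(17) = 17 − 1 = 16.
φ(89) = 89 − 1 = 88.
φ(269) = 269 − 1 = 268.
Multiply: 1 · 16 · 88 · 268 = 377344.

377344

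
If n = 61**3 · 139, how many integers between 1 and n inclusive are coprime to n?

φ(61^3) = 61^2·(61−1) = 3721·60 = 223260.
φ(139) = 139 − 1 = 138.
Multiply: 223260 · 138 = 30809880.

30809880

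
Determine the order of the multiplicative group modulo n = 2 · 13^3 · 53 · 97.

φ(22589554) = 22589554 · (1 − 1/2) · (1 − 1/13) · (1 − 1/53) · (1 − 1/97)
       = 22589554 · 59904/133666 = 10123776.

10123776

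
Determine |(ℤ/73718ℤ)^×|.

33600

73718 = 2 · 29 · 31 · 41.
φ(2) = 2 − 1 = 1.
φ(29) = 29 − 1 = 28.
φ(31) = 31 − 1 = 30.
φ(41) = 41 − 1 = 40.
φ(73718) = 1 × 28 × 30 × 40 = 33600.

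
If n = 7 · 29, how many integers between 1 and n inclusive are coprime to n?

168

φ(203) = 203 · (1 − 1/7) · (1 − 1/29)
       = 203 · 168/203 = 168.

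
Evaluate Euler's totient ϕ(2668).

1232

Factor 2668: 2668 = 2^2 × 23 × 29.
φ(2^2) = 2^1·(2−1) = 2·1 = 2.
φ(23) = 23 − 1 = 22.
φ(29) = 29 − 1 = 28.
Since φ is multiplicative, φ(2668) = 2 · 22 · 28 = 1232.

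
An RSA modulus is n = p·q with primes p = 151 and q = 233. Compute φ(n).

34800

For distinct primes, φ(pq) = (p−1)(q−1) = 150 × 232 = 34800.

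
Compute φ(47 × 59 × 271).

720360

φ(751483) = 751483 · (1 − 1/47) · (1 − 1/59) · (1 − 1/271)
       = 751483 · 720360/751483 = 720360.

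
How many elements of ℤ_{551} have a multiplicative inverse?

504

Factor 551: 551 = 19 · 29.
φ(19) = 19 − 1 = 18.
φ(29) = 29 − 1 = 28.
Multiply: 18 · 28 = 504.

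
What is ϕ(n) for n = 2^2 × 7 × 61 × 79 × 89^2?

439845120

φ(2^2) = 2^1·(2−1) = 2·1 = 2.
φ(7) = 7 − 1 = 6.
φ(61) = 61 − 1 = 60.
φ(79) = 79 − 1 = 78.
φ(89^2) = 89^2 − 89^1 = 7921 − 89 = 7832.
φ(1068796372) = 2 × 6 × 60 × 78 × 7832 = 439845120.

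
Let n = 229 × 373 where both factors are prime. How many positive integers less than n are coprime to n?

84816

For distinct primes, φ(pq) = (p−1)(q−1) = 228 × 372 = 84816.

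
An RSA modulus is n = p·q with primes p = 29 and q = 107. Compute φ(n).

2968

φ(29) = 29 − 1 = 28.
φ(107) = 107 − 1 = 106.
φ(3103) = 28 × 106 = 2968.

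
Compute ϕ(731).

Factor 731: 731 = 17 · 43.
φ(731) = 731 · (1 − 1/17) · (1 − 1/43)
       = 731 · 672/731 = 672.

672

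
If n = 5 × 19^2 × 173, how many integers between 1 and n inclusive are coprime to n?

235296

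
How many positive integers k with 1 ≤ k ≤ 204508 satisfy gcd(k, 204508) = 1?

94080

First factor: 204508 = 2^2 × 29 × 41 × 43.
φ(204508) = 204508 · (1 − 1/2) · (1 − 1/29) · (1 − 1/41) · (1 − 1/43)
       = 204508 · 47040/102254 = 94080.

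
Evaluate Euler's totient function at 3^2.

φ(3^2) = 3^2 − 3^1 = 9 − 3 = 6.

6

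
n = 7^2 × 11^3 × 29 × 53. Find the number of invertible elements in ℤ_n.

φ(100241603) = 100241603 · (1 − 1/7) · (1 − 1/11) · (1 − 1/29) · (1 − 1/53)
       = 100241603 · 87360/118349 = 73993920.

73993920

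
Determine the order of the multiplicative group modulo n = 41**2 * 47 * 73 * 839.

4551747840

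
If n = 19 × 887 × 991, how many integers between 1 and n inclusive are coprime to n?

φ(19) = 19 − 1 = 18.
φ(887) = 887 − 1 = 886.
φ(991) = 991 − 1 = 990.
φ(16701323) = 18 × 886 × 990 = 15788520.

15788520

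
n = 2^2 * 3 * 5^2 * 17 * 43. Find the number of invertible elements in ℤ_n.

φ(2^2) = 2^1·(2−1) = 2·1 = 2.
φ(3) = 3 − 1 = 2.
φ(5^2) = 5^1·(5−1) = 5·4 = 20.
φ(17) = 17 − 1 = 16.
φ(43) = 43 − 1 = 42.
Multiply: 2 · 2 · 20 · 16 · 42 = 53760.

53760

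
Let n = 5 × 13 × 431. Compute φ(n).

φ(5) = 5 − 1 = 4.
φ(13) = 13 − 1 = 12.
φ(431) = 431 − 1 = 430.
Since φ is multiplicative, φ(28015) = 4 · 12 · 430 = 20640.

20640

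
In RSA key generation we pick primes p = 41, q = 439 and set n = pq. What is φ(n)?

17520

φ(pq) = (p−1)(q−1) = 40 · 438 = 17520.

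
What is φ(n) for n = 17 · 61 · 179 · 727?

124058880

φ(17) = 17 − 1 = 16.
φ(61) = 61 − 1 = 60.
φ(179) = 179 − 1 = 178.
φ(727) = 727 − 1 = 726.
Multiply: 16 · 60 · 178 · 726 = 124058880.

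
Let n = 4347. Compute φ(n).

2376

Factor 4347: 4347 = 3^3 · 7 · 23.
φ(4347) = 4347 · (1 − 1/3) · (1 − 1/7) · (1 − 1/23)
       = 4347 · 264/483 = 2376.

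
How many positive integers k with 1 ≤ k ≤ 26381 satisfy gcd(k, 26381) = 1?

23760

First factor: 26381 = 23 * 31 * 37.
φ(23) = 23 − 1 = 22.
φ(31) = 31 − 1 = 30.
φ(37) = 37 − 1 = 36.
Multiply: 22 · 30 · 36 = 23760.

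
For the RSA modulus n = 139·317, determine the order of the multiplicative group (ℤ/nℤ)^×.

φ(44063) = 44063 · (1 − 1/139) · (1 − 1/317)
       = 44063 · 43608/44063 = 43608.

43608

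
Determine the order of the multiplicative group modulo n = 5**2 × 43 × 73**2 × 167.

732896640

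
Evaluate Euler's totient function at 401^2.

φ(160801) = 160801 · (1 − 1/401)
       = 160801 · 400/401 = 160400.

160400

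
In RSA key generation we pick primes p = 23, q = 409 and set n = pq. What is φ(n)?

8976

φ(pq) = (p−1)(q−1) = 22 · 408 = 8976.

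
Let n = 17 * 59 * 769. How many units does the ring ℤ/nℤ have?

712704

φ(771307) = 771307 · (1 − 1/17) · (1 − 1/59) · (1 − 1/769)
       = 771307 · 712704/771307 = 712704.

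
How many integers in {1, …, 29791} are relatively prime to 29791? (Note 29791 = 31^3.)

28830

φ(31^3) = 31^3 − 31^2 = 29791 − 961 = 28830.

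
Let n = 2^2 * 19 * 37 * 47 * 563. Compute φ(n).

33504192

φ(2^2) = 2^1·(2−1) = 2·1 = 2.
φ(19) = 19 − 1 = 18.
φ(37) = 37 − 1 = 36.
φ(47) = 47 − 1 = 46.
φ(563) = 563 − 1 = 562.
φ(74408332) = 2 × 18 × 36 × 46 × 562 = 33504192.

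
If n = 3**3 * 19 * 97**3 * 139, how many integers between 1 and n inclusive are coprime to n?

φ(65079973611) = 65079973611 · (1 − 1/3) · (1 − 1/19) · (1 − 1/97) · (1 − 1/139)
       = 65079973611 · 476928/768531 = 40386739968.

40386739968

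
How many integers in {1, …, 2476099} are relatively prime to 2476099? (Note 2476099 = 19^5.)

2345778

φ(19^5) = 19^4·(19−1) = 130321·18 = 2345778.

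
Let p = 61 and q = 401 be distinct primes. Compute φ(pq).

24000

φ(pq) = (p−1)(q−1) = 60 · 400 = 24000.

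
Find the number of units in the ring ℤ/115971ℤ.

70560

Prime factorization: 115971 = 3 · 29 · 31 · 43.
φ(3) = 3 − 1 = 2.
φ(29) = 29 − 1 = 28.
φ(31) = 31 − 1 = 30.
φ(43) = 43 − 1 = 42.
φ(115971) = 2 × 28 × 30 × 42 = 70560.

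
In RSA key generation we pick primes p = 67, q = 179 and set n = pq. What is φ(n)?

φ(n) = (p − 1)(q − 1) = (67−1)(179−1) = 66·178 = 11748.

11748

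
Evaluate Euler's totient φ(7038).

2112

7038 = 2 * 3^2 * 17 * 23.
φ(2) = 2 − 1 = 1.
φ(3^2) = 3^1·(3−1) = 3·2 = 6.
φ(17) = 17 − 1 = 16.
φ(23) = 23 − 1 = 22.
Multiply: 1 · 6 · 16 · 22 = 2112.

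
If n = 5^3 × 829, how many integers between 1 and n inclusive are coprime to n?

φ(5^3) = 5^3 − 5^2 = 125 − 25 = 100.
φ(829) = 829 − 1 = 828.
Multiply: 100 · 828 = 82800.

82800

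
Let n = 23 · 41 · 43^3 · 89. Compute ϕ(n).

6013835520

φ(23) = 23 − 1 = 22.
φ(41) = 41 − 1 = 40.
φ(43^3) = 43^2·(43−1) = 1849·42 = 77658.
φ(89) = 89 − 1 = 88.
Multiply: 22 · 40 · 77658 · 88 = 6013835520.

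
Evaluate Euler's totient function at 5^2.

φ(5^2) = 5^2 − 5^1 = 25 − 5 = 20.

20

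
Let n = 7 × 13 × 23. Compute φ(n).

φ(2093) = 2093 · (1 − 1/7) · (1 − 1/13) · (1 − 1/23)
       = 2093 · 1584/2093 = 1584.

1584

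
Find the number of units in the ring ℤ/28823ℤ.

Factor 28823: 28823 = 19 * 37 * 41.
φ(28823) = 28823 · (1 − 1/19) · (1 − 1/37) · (1 − 1/41)
       = 28823 · 25920/28823 = 25920.

25920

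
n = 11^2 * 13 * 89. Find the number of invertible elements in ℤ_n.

φ(11^2) = 11^1·(11−1) = 11·10 = 110.
φ(13) = 13 − 1 = 12.
φ(89) = 89 − 1 = 88.
Since φ is multiplicative, φ(139997) = 110 · 12 · 88 = 116160.

116160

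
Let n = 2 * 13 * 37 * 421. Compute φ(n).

181440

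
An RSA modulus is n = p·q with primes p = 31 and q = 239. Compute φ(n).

7140

For distinct primes, φ(pq) = (p−1)(q−1) = 30 × 238 = 7140.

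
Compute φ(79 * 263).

20436

φ(20777) = 20777 · (1 − 1/79) · (1 − 1/263)
       = 20777 · 20436/20777 = 20436.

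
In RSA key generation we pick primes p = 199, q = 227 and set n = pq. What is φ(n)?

For distinct primes, φ(pq) = (p−1)(q−1) = 198 × 226 = 44748.

44748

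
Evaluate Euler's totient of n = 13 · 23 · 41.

φ(13) = 13 − 1 = 12.
φ(23) = 23 − 1 = 22.
φ(41) = 41 − 1 = 40.
Multiply: 12 · 22 · 40 = 10560.

10560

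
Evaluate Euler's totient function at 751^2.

563250

φ(564001) = 564001 · (1 − 1/751)
       = 564001 · 750/751 = 563250.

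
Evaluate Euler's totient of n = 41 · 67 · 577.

φ(41) = 41 − 1 = 40.
φ(67) = 67 − 1 = 66.
φ(577) = 577 − 1 = 576.
Since φ is multiplicative, φ(1585019) = 40 · 66 · 576 = 1520640.

1520640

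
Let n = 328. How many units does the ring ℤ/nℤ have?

160

328 = 2^3 × 41.
φ(2^3) = 2^3 − 2^2 = 8 − 4 = 4.
φ(41) = 41 − 1 = 40.
Since φ is multiplicative, φ(328) = 4 · 40 = 160.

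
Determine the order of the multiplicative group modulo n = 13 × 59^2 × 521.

21353280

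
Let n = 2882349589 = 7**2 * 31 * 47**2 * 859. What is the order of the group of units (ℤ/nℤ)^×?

2337294960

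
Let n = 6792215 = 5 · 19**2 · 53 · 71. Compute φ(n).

φ(6792215) = 6792215 · (1 − 1/5) · (1 − 1/19) · (1 − 1/53) · (1 − 1/71)
       = 6792215 · 262080/357485 = 4979520.

4979520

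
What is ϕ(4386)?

1344

Factor 4386: 4386 = 2 · 3 · 17 · 43.
φ(2) = 2 − 1 = 1.
φ(3) = 3 − 1 = 2.
φ(17) = 17 − 1 = 16.
φ(43) = 43 − 1 = 42.
Multiply: 1 · 2 · 16 · 42 = 1344.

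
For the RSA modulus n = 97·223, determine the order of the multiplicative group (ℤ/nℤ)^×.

For distinct primes, φ(pq) = (p−1)(q−1) = 96 × 222 = 21312.

21312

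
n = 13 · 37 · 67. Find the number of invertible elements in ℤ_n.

φ(13) = 13 − 1 = 12.
φ(37) = 37 − 1 = 36.
φ(67) = 67 − 1 = 66.
φ(32227) = 12 × 36 × 66 = 28512.

28512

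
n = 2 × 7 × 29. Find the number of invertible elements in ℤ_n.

168

φ(406) = 406 · (1 − 1/2) · (1 − 1/7) · (1 − 1/29)
       = 406 · 168/406 = 168.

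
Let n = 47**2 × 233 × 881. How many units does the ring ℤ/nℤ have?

φ(453448057) = 453448057 · (1 − 1/47) · (1 − 1/233) · (1 − 1/881)
       = 453448057 · 9391360/9647831 = 441393920.

441393920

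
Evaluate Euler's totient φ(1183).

936

1183 = 7 · 13**2.
φ(7) = 7 − 1 = 6.
φ(13^2) = 13^2 − 13^1 = 169 − 13 = 156.
Multiply: 6 · 156 = 936.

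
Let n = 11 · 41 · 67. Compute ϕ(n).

26400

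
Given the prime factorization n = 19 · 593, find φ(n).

10656

φ(11267) = 11267 · (1 − 1/19) · (1 − 1/593)
       = 11267 · 10656/11267 = 10656.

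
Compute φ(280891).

Prime factorization: 280891 = 13 · 17 · 31 · 41.
φ(280891) = 280891 · (1 − 1/13) · (1 − 1/17) · (1 − 1/31) · (1 − 1/41)
       = 280891 · 230400/280891 = 230400.

230400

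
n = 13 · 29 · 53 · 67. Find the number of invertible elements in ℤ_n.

1153152

φ(1338727) = 1338727 · (1 − 1/13) · (1 − 1/29) · (1 − 1/53) · (1 − 1/67)
       = 1338727 · 1153152/1338727 = 1153152.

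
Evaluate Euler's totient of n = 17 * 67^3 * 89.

417153792

φ(455054419) = 455054419 · (1 − 1/17) · (1 − 1/67) · (1 − 1/89)
       = 455054419 · 92928/101371 = 417153792.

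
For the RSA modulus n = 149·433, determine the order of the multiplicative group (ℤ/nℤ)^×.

For distinct primes, φ(pq) = (p−1)(q−1) = 148 × 432 = 63936.

63936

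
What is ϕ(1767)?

First factor: 1767 = 3 × 19 × 31.
φ(3) = 3 − 1 = 2.
φ(19) = 19 − 1 = 18.
φ(31) = 31 − 1 = 30.
φ(1767) = 2 × 18 × 30 = 1080.

1080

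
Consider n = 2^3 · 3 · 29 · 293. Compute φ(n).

φ(2^3) = 2^2·(2−1) = 4·1 = 4.
φ(3) = 3 − 1 = 2.
φ(29) = 29 − 1 = 28.
φ(293) = 293 − 1 = 292.
Since φ is multiplicative, φ(203928) = 4 · 2 · 28 · 292 = 65408.

65408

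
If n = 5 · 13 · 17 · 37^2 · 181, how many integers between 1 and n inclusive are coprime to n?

184135680

φ(5) = 5 − 1 = 4.
φ(13) = 13 − 1 = 12.
φ(17) = 17 − 1 = 16.
φ(37^2) = 37^2 − 37^1 = 1369 − 37 = 1332.
φ(181) = 181 − 1 = 180.
Multiply: 4 · 12 · 16 · 1332 · 180 = 184135680.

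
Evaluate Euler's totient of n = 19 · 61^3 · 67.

265232880

φ(19) = 19 − 1 = 18.
φ(61^3) = 61^3 − 61^2 = 226981 − 3721 = 223260.
φ(67) = 67 − 1 = 66.
Multiply: 18 · 223260 · 66 = 265232880.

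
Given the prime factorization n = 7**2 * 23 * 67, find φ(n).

φ(7^2) = 7^2 − 7^1 = 49 − 7 = 42.
φ(23) = 23 − 1 = 22.
φ(67) = 67 − 1 = 66.
Multiply: 42 · 22 · 66 = 60984.

60984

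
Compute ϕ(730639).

544320

Factor 730639: 730639 = 7**2 * 13 * 31 * 37.
φ(730639) = 730639 · (1 − 1/7) · (1 − 1/13) · (1 − 1/31) · (1 − 1/37)
       = 730639 · 77760/104377 = 544320.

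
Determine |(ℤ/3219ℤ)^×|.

2016

First factor: 3219 = 3 · 29 · 37.
φ(3) = 3 − 1 = 2.
φ(29) = 29 − 1 = 28.
φ(37) = 37 − 1 = 36.
Since φ is multiplicative, φ(3219) = 2 · 28 · 36 = 2016.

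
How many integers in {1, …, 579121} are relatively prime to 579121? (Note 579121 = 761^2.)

578360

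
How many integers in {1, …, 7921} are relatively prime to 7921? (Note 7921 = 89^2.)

φ(7921) = 7921 · (1 − 1/89)
       = 7921 · 88/89 = 7832.

7832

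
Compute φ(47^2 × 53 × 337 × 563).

21229248768

φ(22213136287) = 22213136287 · (1 − 1/47) · (1 − 1/53) · (1 − 1/337) · (1 − 1/563)
       = 22213136287 · 451686144/472619921 = 21229248768.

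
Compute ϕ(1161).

Factor 1161: 1161 = 3**3 × 43.
φ(1161) = 1161 · (1 − 1/3) · (1 − 1/43)
       = 1161 · 84/129 = 756.

756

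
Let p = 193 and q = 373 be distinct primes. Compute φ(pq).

71424

φ(n) = (p − 1)(q − 1) = (193−1)(373−1) = 192·372 = 71424.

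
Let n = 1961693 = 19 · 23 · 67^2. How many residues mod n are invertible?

φ(1961693) = 1961693 · (1 − 1/19) · (1 − 1/23) · (1 − 1/67)
       = 1961693 · 26136/29279 = 1751112.

1751112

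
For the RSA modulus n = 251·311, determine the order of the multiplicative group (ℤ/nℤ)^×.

φ(251) = 251 − 1 = 250.
φ(311) = 311 − 1 = 310.
Since φ is multiplicative, φ(78061) = 250 · 310 = 77500.

77500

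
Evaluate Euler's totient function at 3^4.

φ(3^4) = 3^3·(3−1) = 27·2 = 54.

54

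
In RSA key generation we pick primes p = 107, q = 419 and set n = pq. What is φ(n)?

44308

For distinct primes, φ(pq) = (p−1)(q−1) = 106 × 418 = 44308.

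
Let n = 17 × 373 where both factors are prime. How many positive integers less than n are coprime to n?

5952

φ(6341) = 6341 · (1 − 1/17) · (1 − 1/373)
       = 6341 · 5952/6341 = 5952.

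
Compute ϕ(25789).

Prime factorization: 25789 = 17 · 37 · 41.
φ(25789) = 25789 · (1 − 1/17) · (1 − 1/37) · (1 − 1/41)
       = 25789 · 23040/25789 = 23040.

23040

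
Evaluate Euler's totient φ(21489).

First factor: 21489 = 3 · 13 · 19 · 29.
φ(21489) = 21489 · (1 − 1/3) · (1 − 1/13) · (1 − 1/19) · (1 − 1/29)
       = 21489 · 12096/21489 = 12096.

12096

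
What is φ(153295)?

Factor 153295: 153295 = 5 · 23 · 31 · 43.
φ(153295) = 153295 · (1 − 1/5) · (1 − 1/23) · (1 − 1/31) · (1 − 1/43)
       = 153295 · 110880/153295 = 110880.

110880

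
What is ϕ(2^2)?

φ(4) = 4 · (1 − 1/2)
       = 4 · 1/2 = 2.

2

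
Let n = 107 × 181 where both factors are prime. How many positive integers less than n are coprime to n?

19080

φ(pq) = (p−1)(q−1) = 106 · 180 = 19080.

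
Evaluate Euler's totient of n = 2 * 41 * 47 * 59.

106720

φ(2) = 2 − 1 = 1.
φ(41) = 41 − 1 = 40.
φ(47) = 47 − 1 = 46.
φ(59) = 59 − 1 = 58.
Since φ is multiplicative, φ(227386) = 1 · 40 · 46 · 58 = 106720.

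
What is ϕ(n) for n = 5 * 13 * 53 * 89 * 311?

68090880

φ(5) = 5 − 1 = 4.
φ(13) = 13 − 1 = 12.
φ(53) = 53 − 1 = 52.
φ(89) = 89 − 1 = 88.
φ(311) = 311 − 1 = 310.
Since φ is multiplicative, φ(95354155) = 4 · 12 · 52 · 88 · 310 = 68090880.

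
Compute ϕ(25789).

23040

25789 = 17 × 37 × 41.
φ(17) = 17 − 1 = 16.
φ(37) = 37 − 1 = 36.
φ(41) = 41 − 1 = 40.
Multiply: 16 · 36 · 40 = 23040.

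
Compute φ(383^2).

146306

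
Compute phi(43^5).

143589642

φ(147008443) = 147008443 · (1 − 1/43)
       = 147008443 · 42/43 = 143589642.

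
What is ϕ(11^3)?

φ(1331) = 1331 · (1 − 1/11)
       = 1331 · 10/11 = 1210.

1210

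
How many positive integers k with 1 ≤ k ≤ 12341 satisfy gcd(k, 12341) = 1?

10080

Factor 12341: 12341 = 7 · 41 · 43.
φ(12341) = 12341 · (1 − 1/7) · (1 − 1/41) · (1 − 1/43)
       = 12341 · 10080/12341 = 10080.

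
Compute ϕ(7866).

First factor: 7866 = 2 · 3**2 · 19 · 23.
φ(7866) = 7866 · (1 − 1/2) · (1 − 1/3) · (1 − 1/19) · (1 − 1/23)
       = 7866 · 792/2622 = 2376.

2376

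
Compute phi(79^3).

486798

φ(493039) = 493039 · (1 − 1/79)
       = 493039 · 78/79 = 486798.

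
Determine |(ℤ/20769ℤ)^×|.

Prime factorization: 20769 = 3 * 7 * 23 * 43.
φ(3) = 3 − 1 = 2.
φ(7) = 7 − 1 = 6.
φ(23) = 23 − 1 = 22.
φ(43) = 43 − 1 = 42.
Since φ is multiplicative, φ(20769) = 2 · 6 · 22 · 42 = 11088.

11088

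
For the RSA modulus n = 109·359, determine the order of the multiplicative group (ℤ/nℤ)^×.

φ(pq) = (p−1)(q−1) = 108 · 358 = 38664.

38664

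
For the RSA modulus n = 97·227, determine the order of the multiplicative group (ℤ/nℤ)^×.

21696

φ(97) = 97 − 1 = 96.
φ(227) = 227 − 1 = 226.
φ(22019) = 96 × 226 = 21696.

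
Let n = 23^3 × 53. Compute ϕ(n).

φ(644851) = 644851 · (1 − 1/23) · (1 − 1/53)
       = 644851 · 1144/1219 = 605176.

605176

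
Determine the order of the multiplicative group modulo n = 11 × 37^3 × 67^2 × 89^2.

φ(11) = 11 − 1 = 10.
φ(37^3) = 37^2·(37−1) = 1369·36 = 49284.
φ(67^2) = 67^2 − 67^1 = 4489 − 67 = 4422.
φ(89^2) = 89^2 − 89^1 = 7921 − 89 = 7832.
φ(19811961531527) = 10 × 49284 × 4422 × 7832 = 17068578975360.

17068578975360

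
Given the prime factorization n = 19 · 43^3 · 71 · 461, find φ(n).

45010576800

φ(19) = 19 − 1 = 18.
φ(43^3) = 43^2·(43−1) = 1849·42 = 77658.
φ(71) = 71 − 1 = 70.
φ(461) = 461 − 1 = 460.
Multiply: 18 · 77658 · 70 · 460 = 45010576800.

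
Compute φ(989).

Prime factorization: 989 = 23 * 43.
φ(23) = 23 − 1 = 22.
φ(43) = 43 − 1 = 42.
Since φ is multiplicative, φ(989) = 22 · 42 = 924.

924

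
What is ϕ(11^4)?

13310

φ(14641) = 14641 · (1 − 1/11)
       = 14641 · 10/11 = 13310.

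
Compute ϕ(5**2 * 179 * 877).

φ(3924575) = 3924575 · (1 − 1/5) · (1 − 1/179) · (1 − 1/877)
       = 3924575 · 623712/784915 = 3118560.

3118560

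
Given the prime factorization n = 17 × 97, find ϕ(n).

φ(17) = 17 − 1 = 16.
φ(97) = 97 − 1 = 96.
φ(1649) = 16 × 96 = 1536.

1536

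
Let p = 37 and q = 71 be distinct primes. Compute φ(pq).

2520

φ(2627) = 2627 · (1 − 1/37) · (1 − 1/71)
       = 2627 · 2520/2627 = 2520.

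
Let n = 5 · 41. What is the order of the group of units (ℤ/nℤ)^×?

160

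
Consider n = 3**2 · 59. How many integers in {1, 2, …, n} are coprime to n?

φ(3^2) = 3^1·(3−1) = 3·2 = 6.
φ(59) = 59 − 1 = 58.
Multiply: 6 · 58 = 348.

348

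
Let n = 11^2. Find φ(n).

110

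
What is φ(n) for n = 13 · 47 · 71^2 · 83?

224962080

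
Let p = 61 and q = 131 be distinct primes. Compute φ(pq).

7800

φ(7991) = 7991 · (1 − 1/61) · (1 − 1/131)
       = 7991 · 7800/7991 = 7800.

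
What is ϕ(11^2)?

φ(11^2) = 11^1·(11−1) = 11·10 = 110.

110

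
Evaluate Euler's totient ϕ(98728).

First factor: 98728 = 2^3 * 7 * 41 * 43.
φ(98728) = 98728 · (1 − 1/2) · (1 − 1/7) · (1 − 1/41) · (1 − 1/43)
       = 98728 · 10080/24682 = 40320.

40320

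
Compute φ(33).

20

Factor 33: 33 = 3 · 11.
φ(33) = 33 · (1 − 1/3) · (1 − 1/11)
       = 33 · 20/33 = 20.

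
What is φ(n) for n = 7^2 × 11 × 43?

17640

φ(23177) = 23177 · (1 − 1/7) · (1 − 1/11) · (1 − 1/43)
       = 23177 · 2520/3311 = 17640.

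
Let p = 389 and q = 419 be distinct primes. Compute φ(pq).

φ(389) = 389 − 1 = 388.
φ(419) = 419 − 1 = 418.
Since φ is multiplicative, φ(162991) = 388 · 418 = 162184.

162184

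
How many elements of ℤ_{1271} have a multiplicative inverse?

Prime factorization: 1271 = 31 * 41.
φ(31) = 31 − 1 = 30.
φ(41) = 41 − 1 = 40.
φ(1271) = 30 × 40 = 1200.

1200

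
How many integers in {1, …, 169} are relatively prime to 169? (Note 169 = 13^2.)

156

φ(169) = 169 · (1 − 1/13)
       = 169 · 12/13 = 156.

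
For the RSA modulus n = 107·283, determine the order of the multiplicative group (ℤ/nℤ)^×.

29892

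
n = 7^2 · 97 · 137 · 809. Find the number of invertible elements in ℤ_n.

443068416

φ(526789249) = 526789249 · (1 − 1/7) · (1 − 1/97) · (1 − 1/137) · (1 − 1/809)
       = 526789249 · 63295488/75255607 = 443068416.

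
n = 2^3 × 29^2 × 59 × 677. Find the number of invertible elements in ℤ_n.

127347584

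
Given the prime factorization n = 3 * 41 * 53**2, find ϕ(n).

220480

φ(3) = 3 − 1 = 2.
φ(41) = 41 − 1 = 40.
φ(53^2) = 53^2 − 53^1 = 2809 − 53 = 2756.
φ(345507) = 2 × 40 × 2756 = 220480.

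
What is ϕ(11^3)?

1210

φ(11^3) = 11^2·(11−1) = 121·10 = 1210.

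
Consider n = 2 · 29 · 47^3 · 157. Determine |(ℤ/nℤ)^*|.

φ(945412238) = 945412238 · (1 − 1/2) · (1 − 1/29) · (1 − 1/47) · (1 − 1/157)
       = 945412238 · 200928/427982 = 443849952.

443849952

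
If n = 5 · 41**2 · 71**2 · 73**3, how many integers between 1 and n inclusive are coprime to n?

φ(16482496628285) = 16482496628285 · (1 − 1/5) · (1 − 1/41) · (1 − 1/71) · (1 − 1/73)
       = 16482496628285 · 806400/1062515 = 12509456601600.

12509456601600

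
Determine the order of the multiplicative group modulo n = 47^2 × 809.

1746896

φ(47^2) = 47^1·(47−1) = 47·46 = 2162.
φ(809) = 809 − 1 = 808.
Multiply: 2162 · 808 = 1746896.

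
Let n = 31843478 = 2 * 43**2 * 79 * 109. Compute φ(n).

φ(31843478) = 31843478 · (1 − 1/2) · (1 − 1/43) · (1 − 1/79) · (1 − 1/109)
       = 31843478 · 353808/740546 = 15213744.

15213744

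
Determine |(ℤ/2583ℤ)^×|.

First factor: 2583 = 3^2 · 7 · 41.
φ(2583) = 2583 · (1 − 1/3) · (1 − 1/7) · (1 − 1/41)
       = 2583 · 480/861 = 1440.

1440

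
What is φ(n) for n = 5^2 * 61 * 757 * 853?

772934400

φ(5^2) = 5^2 − 5^1 = 25 − 5 = 20.
φ(61) = 61 − 1 = 60.
φ(757) = 757 − 1 = 756.
φ(853) = 853 − 1 = 852.
φ(984724525) = 20 × 60 × 756 × 852 = 772934400.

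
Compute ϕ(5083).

4224

Factor 5083: 5083 = 13 * 17 * 23.
φ(5083) = 5083 · (1 − 1/13) · (1 − 1/17) · (1 − 1/23)
       = 5083 · 4224/5083 = 4224.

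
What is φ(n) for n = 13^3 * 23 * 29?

1249248

φ(13^3) = 13^3 − 13^2 = 2197 − 169 = 2028.
φ(23) = 23 − 1 = 22.
φ(29) = 29 − 1 = 28.
Since φ is multiplicative, φ(1465399) = 2028 · 22 · 28 = 1249248.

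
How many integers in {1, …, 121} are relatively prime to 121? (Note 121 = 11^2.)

110

φ(11^2) = 11^1·(11−1) = 11·10 = 110.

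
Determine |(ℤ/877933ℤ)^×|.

877933 = 7^2 × 19 × 23 × 41.
φ(7^2) = 7^2 − 7^1 = 49 − 7 = 42.
φ(19) = 19 − 1 = 18.
φ(23) = 23 − 1 = 22.
φ(41) = 41 − 1 = 40.
Multiply: 42 · 18 · 22 · 40 = 665280.

665280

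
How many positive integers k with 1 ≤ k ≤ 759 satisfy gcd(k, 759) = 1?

759 = 3 × 11 × 23.
φ(759) = 759 · (1 − 1/3) · (1 − 1/11) · (1 − 1/23)
       = 759 · 440/759 = 440.

440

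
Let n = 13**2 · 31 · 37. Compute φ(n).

φ(193843) = 193843 · (1 − 1/13) · (1 − 1/31) · (1 − 1/37)
       = 193843 · 12960/14911 = 168480.

168480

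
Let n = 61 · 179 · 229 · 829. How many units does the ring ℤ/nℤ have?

φ(61) = 61 − 1 = 60.
φ(179) = 179 − 1 = 178.
φ(229) = 229 − 1 = 228.
φ(829) = 829 − 1 = 828.
Multiply: 60 · 178 · 228 · 828 = 2016213120.

2016213120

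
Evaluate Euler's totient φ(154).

Factor 154: 154 = 2 · 7 · 11.
φ(2) = 2 − 1 = 1.
φ(7) = 7 − 1 = 6.
φ(11) = 11 − 1 = 10.
Multiply: 1 · 6 · 10 = 60.

60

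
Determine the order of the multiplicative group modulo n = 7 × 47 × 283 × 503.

φ(46832821) = 46832821 · (1 − 1/7) · (1 − 1/47) · (1 − 1/283) · (1 − 1/503)
       = 46832821 · 39071664/46832821 = 39071664.

39071664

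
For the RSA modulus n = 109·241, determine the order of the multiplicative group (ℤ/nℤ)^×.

For distinct primes, φ(pq) = (p−1)(q−1) = 108 × 240 = 25920.

25920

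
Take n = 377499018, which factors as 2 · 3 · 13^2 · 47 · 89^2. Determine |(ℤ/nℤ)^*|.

112404864

φ(2) = 2 − 1 = 1.
φ(3) = 3 − 1 = 2.
φ(13^2) = 13^2 − 13^1 = 169 − 13 = 156.
φ(47) = 47 − 1 = 46.
φ(89^2) = 89^2 − 89^1 = 7921 − 89 = 7832.
Multiply: 1 · 2 · 156 · 46 · 7832 = 112404864.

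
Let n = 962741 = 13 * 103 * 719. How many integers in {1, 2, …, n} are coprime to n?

878832

φ(962741) = 962741 · (1 − 1/13) · (1 − 1/103) · (1 − 1/719)
       = 962741 · 878832/962741 = 878832.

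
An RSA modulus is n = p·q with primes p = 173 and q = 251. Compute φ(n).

For distinct primes, φ(pq) = (p−1)(q−1) = 172 × 250 = 43000.

43000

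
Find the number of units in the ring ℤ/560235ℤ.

Prime factorization: 560235 = 3 * 5 * 13^3 * 17.
φ(560235) = 560235 · (1 − 1/3) · (1 − 1/5) · (1 − 1/13) · (1 − 1/17)
       = 560235 · 1536/3315 = 259584.

259584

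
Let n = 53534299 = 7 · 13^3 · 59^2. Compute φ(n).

φ(53534299) = 53534299 · (1 − 1/7) · (1 − 1/13) · (1 − 1/59)
       = 53534299 · 4176/5369 = 41638896.

41638896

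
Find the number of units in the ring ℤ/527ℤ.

480

527 = 17 · 31.
φ(527) = 527 · (1 − 1/17) · (1 − 1/31)
       = 527 · 480/527 = 480.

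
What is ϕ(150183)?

86400

Factor 150183: 150183 = 3^2 · 11 · 37 · 41.
φ(3^2) = 3^1·(3−1) = 3·2 = 6.
φ(11) = 11 − 1 = 10.
φ(37) = 37 − 1 = 36.
φ(41) = 41 − 1 = 40.
Since φ is multiplicative, φ(150183) = 6 · 10 · 36 · 40 = 86400.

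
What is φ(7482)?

First factor: 7482 = 2 * 3 * 29 * 43.
φ(7482) = 7482 · (1 − 1/2) · (1 − 1/3) · (1 − 1/29) · (1 − 1/43)
       = 7482 · 2352/7482 = 2352.

2352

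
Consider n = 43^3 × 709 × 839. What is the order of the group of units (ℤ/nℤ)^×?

46074802032

φ(43^3) = 43^3 − 43^2 = 79507 − 1849 = 77658.
φ(709) = 709 − 1 = 708.
φ(839) = 839 − 1 = 838.
Multiply: 77658 · 708 · 838 = 46074802032.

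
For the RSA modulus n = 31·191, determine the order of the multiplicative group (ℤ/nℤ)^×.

5700

φ(5921) = 5921 · (1 − 1/31) · (1 − 1/191)
       = 5921 · 5700/5921 = 5700.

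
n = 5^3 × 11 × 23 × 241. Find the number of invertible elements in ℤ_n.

5280000

φ(5^3) = 5^2·(5−1) = 25·4 = 100.
φ(11) = 11 − 1 = 10.
φ(23) = 23 − 1 = 22.
φ(241) = 241 − 1 = 240.
Multiply: 100 · 10 · 22 · 240 = 5280000.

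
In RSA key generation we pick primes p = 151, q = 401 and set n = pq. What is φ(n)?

60000

φ(151) = 151 − 1 = 150.
φ(401) = 401 − 1 = 400.
Multiply: 150 · 400 = 60000.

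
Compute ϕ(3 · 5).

φ(15) = 15 · (1 − 1/3) · (1 − 1/5)
       = 15 · 8/15 = 8.

8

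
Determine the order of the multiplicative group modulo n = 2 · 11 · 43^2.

18060

φ(2) = 2 − 1 = 1.
φ(11) = 11 − 1 = 10.
φ(43^2) = 43^1·(43−1) = 43·42 = 1806.
Since φ is multiplicative, φ(40678) = 1 · 10 · 1806 = 18060.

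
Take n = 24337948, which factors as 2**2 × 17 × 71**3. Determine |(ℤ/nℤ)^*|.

φ(2^2) = 2^2 − 2^1 = 4 − 2 = 2.
φ(17) = 17 − 1 = 16.
φ(71^3) = 71^3 − 71^2 = 357911 − 5041 = 352870.
Since φ is multiplicative, φ(24337948) = 2 · 16 · 352870 = 11291840.

11291840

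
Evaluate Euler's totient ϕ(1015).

672

First factor: 1015 = 5 * 7 * 29.
φ(1015) = 1015 · (1 − 1/5) · (1 − 1/7) · (1 − 1/29)
       = 1015 · 672/1015 = 672.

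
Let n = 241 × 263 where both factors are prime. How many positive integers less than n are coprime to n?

φ(63383) = 63383 · (1 − 1/241) · (1 − 1/263)
       = 63383 · 62880/63383 = 62880.

62880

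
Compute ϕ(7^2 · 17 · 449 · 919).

φ(7^2) = 7^1·(7−1) = 7·6 = 42.
φ(17) = 17 − 1 = 16.
φ(449) = 449 − 1 = 448.
φ(919) = 919 − 1 = 918.
Multiply: 42 · 16 · 448 · 918 = 276369408.

276369408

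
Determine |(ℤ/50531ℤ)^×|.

50531 = 13^3 · 23.
φ(13^3) = 13^2·(13−1) = 169·12 = 2028.
φ(23) = 23 − 1 = 22.
Multiply: 2028 · 22 = 44616.

44616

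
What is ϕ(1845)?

960

Prime factorization: 1845 = 3^2 · 5 · 41.
φ(1845) = 1845 · (1 − 1/3) · (1 − 1/5) · (1 − 1/41)
       = 1845 · 320/615 = 960.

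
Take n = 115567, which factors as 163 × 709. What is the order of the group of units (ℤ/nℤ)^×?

114696

φ(115567) = 115567 · (1 − 1/163) · (1 − 1/709)
       = 115567 · 114696/115567 = 114696.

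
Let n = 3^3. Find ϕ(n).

φ(3^3) = 3^3 − 3^2 = 27 − 9 = 18.

18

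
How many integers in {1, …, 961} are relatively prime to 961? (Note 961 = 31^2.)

φ(961) = 961 · (1 − 1/31)
       = 961 · 30/31 = 930.

930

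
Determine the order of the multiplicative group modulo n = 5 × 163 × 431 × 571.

158824800

φ(5) = 5 − 1 = 4.
φ(163) = 163 − 1 = 162.
φ(431) = 431 − 1 = 430.
φ(571) = 571 − 1 = 570.
Multiply: 4 · 162 · 430 · 570 = 158824800.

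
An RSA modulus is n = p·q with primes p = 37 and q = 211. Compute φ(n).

7560

φ(n) = (p − 1)(q − 1) = (37−1)(211−1) = 36·210 = 7560.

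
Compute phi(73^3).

φ(73^3) = 73^2·(73−1) = 5329·72 = 383688.

383688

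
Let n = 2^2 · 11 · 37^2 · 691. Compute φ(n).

φ(2^2) = 2^2 − 2^1 = 4 − 2 = 2.
φ(11) = 11 − 1 = 10.
φ(37^2) = 37^1·(37−1) = 37·36 = 1332.
φ(691) = 691 − 1 = 690.
φ(41623076) = 2 × 10 × 1332 × 690 = 18381600.

18381600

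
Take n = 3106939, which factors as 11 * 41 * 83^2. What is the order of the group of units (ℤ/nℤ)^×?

2722400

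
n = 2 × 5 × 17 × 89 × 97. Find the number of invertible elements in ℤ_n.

φ(1467610) = 1467610 · (1 − 1/2) · (1 − 1/5) · (1 − 1/17) · (1 − 1/89) · (1 − 1/97)
       = 1467610 · 540672/1467610 = 540672.

540672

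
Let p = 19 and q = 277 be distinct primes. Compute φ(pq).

φ(n) = (p − 1)(q − 1) = (19−1)(277−1) = 18·276 = 4968.

4968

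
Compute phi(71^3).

φ(357911) = 357911 · (1 − 1/71)
       = 357911 · 70/71 = 352870.

352870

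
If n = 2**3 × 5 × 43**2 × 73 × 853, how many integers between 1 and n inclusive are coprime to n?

φ(2^3) = 2^2·(2−1) = 4·1 = 4.
φ(5) = 5 − 1 = 4.
φ(43^2) = 43^1·(43−1) = 43·42 = 1806.
φ(73) = 73 − 1 = 72.
φ(853) = 853 − 1 = 852.
Multiply: 4 · 4 · 1806 · 72 · 852 = 1772596224.

1772596224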